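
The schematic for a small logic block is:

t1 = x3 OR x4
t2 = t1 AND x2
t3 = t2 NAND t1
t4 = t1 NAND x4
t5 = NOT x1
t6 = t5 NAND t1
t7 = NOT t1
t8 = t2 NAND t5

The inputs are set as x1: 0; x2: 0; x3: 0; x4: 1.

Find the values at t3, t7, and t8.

t1 = x3 OR x4 = 0 OR 1 = 1
t2 = t1 AND x2 = 1 AND 0 = 0
t3 = t2 NAND t1 = 0 NAND 1 = 1
t5 = NOT x1 = NOT 0 = 1
t7 = NOT t1 = NOT 1 = 0
t8 = t2 NAND t5 = 0 NAND 1 = 1

t3 = 1; t7 = 0; t8 = 1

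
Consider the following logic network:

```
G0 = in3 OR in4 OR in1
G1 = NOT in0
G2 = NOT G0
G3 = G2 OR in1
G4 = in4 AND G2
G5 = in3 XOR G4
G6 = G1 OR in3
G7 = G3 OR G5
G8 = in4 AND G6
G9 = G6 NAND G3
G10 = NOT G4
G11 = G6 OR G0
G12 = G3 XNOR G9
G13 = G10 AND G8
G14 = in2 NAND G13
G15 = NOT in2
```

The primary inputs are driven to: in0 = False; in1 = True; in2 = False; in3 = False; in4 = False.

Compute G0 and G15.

G0 = in3 OR in4 OR in1 = False OR False OR True = True
G15 = NOT in2 = NOT False = True

G0 = True, G15 = True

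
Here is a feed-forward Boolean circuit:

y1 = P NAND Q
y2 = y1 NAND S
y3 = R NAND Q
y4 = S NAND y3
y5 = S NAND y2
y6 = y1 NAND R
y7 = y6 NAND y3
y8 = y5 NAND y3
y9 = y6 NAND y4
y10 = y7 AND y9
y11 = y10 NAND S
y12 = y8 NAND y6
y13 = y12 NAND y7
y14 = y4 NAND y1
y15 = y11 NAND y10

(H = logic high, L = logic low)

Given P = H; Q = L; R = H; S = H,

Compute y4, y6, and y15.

y4 = L, y6 = L, y15 = H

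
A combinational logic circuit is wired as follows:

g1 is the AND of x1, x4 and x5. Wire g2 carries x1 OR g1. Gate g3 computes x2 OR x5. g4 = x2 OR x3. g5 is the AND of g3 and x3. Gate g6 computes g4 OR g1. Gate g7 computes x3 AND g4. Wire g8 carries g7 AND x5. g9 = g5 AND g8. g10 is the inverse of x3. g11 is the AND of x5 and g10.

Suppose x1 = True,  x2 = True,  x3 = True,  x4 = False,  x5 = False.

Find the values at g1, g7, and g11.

g1 = False; g7 = True; g11 = False

g1 = x1 AND x4 AND x5 = True AND False AND False = False
g4 = x2 OR x3 = True OR True = True
g7 = x3 AND g4 = True AND True = True
g10 = NOT x3 = NOT True = False
g11 = x5 AND g10 = False AND False = False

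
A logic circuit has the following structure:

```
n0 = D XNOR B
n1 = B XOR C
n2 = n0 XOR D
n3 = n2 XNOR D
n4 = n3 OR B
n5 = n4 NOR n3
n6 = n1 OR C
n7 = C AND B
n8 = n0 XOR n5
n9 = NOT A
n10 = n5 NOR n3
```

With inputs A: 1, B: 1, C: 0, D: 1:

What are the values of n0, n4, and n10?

n0 = D XNOR B = 1 XNOR 1 = 1
n2 = n0 XOR D = 1 XOR 1 = 0
n3 = n2 XNOR D = 0 XNOR 1 = 0
n4 = n3 OR B = 0 OR 1 = 1
n5 = n4 NOR n3 = 1 NOR 0 = 0
n10 = n5 NOR n3 = 0 NOR 0 = 1

n0 = 1  n4 = 1  n10 = 1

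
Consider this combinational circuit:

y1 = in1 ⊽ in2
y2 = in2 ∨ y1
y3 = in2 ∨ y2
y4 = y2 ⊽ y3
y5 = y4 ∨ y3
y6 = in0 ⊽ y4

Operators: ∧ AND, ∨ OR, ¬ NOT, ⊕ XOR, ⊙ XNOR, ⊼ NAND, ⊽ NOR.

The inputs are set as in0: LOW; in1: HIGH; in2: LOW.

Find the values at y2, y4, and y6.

y1 = in1 NOR in2 = HIGH NOR LOW = LOW
y2 = in2 OR y1 = LOW OR LOW = LOW
y3 = in2 OR y2 = LOW OR LOW = LOW
y4 = y2 NOR y3 = LOW NOR LOW = HIGH
y6 = in0 NOR y4 = LOW NOR HIGH = LOW

y2 = LOW, y4 = HIGH, y6 = LOW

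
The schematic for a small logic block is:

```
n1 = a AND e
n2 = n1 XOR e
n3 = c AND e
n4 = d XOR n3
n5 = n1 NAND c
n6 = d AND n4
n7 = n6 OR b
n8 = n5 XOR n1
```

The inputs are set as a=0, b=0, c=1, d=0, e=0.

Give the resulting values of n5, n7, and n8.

n5 = 1, n7 = 0, n8 = 1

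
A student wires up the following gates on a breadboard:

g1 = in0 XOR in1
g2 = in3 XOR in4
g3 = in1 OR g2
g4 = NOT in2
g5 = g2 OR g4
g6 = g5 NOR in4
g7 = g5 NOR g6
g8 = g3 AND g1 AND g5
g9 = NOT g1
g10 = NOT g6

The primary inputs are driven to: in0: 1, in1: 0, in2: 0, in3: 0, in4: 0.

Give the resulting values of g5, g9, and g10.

g1 = in0 XOR in1 = 1 XOR 0 = 1
g2 = in3 XOR in4 = 0 XOR 0 = 0
g4 = NOT in2 = NOT 0 = 1
g5 = g2 OR g4 = 0 OR 1 = 1
g6 = g5 NOR in4 = 1 NOR 0 = 0
g9 = NOT g1 = NOT 1 = 0
g10 = NOT g6 = NOT 0 = 1

g5 = 1; g9 = 0; g10 = 1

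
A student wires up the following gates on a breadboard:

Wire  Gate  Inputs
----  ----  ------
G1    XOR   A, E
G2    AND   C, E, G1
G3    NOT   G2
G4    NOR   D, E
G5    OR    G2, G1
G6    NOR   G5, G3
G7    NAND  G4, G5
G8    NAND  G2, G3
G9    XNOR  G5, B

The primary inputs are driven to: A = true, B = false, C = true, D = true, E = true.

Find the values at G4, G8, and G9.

G1 = A XOR E = true XOR true = false
G2 = C AND E AND G1 = true AND true AND false = false
G3 = NOT G2 = NOT false = true
G4 = D NOR E = true NOR true = false
G5 = G2 OR G1 = false OR false = false
G8 = G2 NAND G3 = false NAND true = true
G9 = G5 XNOR B = false XNOR false = true

G4 = false, G8 = true, G9 = true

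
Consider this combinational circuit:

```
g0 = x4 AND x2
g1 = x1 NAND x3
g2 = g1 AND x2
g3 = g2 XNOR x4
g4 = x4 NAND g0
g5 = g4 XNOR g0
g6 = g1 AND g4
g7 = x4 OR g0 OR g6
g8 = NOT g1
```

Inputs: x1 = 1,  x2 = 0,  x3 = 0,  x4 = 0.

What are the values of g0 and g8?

g0 = x4 AND x2 = 0 AND 0 = 0
g1 = x1 NAND x3 = 1 NAND 0 = 1
g8 = NOT g1 = NOT 1 = 0

g0 = 0; g8 = 0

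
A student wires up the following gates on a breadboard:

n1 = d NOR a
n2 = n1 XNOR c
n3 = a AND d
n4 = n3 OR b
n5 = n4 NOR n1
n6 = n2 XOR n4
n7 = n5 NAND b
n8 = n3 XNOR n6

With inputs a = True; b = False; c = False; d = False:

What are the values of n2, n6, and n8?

n1 = d NOR a = False NOR True = False
n2 = n1 XNOR c = False XNOR False = True
n3 = a AND d = True AND False = False
n4 = n3 OR b = False OR False = False
n6 = n2 XOR n4 = True XOR False = True
n8 = n3 XNOR n6 = False XNOR True = False

n2 = True; n6 = True; n8 = False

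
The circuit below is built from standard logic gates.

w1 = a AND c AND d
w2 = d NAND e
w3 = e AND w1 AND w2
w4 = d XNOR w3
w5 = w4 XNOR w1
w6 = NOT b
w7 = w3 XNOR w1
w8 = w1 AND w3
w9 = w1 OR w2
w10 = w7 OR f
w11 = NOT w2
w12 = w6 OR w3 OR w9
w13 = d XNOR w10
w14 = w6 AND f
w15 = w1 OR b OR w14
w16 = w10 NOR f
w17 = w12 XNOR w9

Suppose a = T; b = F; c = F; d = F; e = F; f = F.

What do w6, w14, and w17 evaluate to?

w1 = a AND c AND d = T AND F AND F = F
w2 = d NAND e = F NAND F = T
w3 = e AND w1 AND w2 = F AND F AND T = F
w6 = NOT b = NOT F = T
w9 = w1 OR w2 = F OR T = T
w12 = w6 OR w3 OR w9 = T OR F OR T = T
w14 = w6 AND f = T AND F = F
w17 = w12 XNOR w9 = T XNOR T = T

w6 = T; w14 = F; w17 = T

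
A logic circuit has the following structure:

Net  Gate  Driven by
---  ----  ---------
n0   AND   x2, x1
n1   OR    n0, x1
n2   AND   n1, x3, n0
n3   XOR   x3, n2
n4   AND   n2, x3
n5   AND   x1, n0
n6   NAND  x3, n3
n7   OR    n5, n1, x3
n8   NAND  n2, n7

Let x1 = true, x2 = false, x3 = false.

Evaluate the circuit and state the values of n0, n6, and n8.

n0 = false  n6 = true  n8 = true

n0 = x2 AND x1 = false AND true = false
n1 = n0 OR x1 = false OR true = true
n2 = n1 AND x3 AND n0 = true AND false AND false = false
n3 = x3 XOR n2 = false XOR false = false
n5 = x1 AND n0 = true AND false = false
n6 = x3 NAND n3 = false NAND false = true
n7 = n5 OR n1 OR x3 = false OR true OR false = true
n8 = n2 NAND n7 = false NAND true = true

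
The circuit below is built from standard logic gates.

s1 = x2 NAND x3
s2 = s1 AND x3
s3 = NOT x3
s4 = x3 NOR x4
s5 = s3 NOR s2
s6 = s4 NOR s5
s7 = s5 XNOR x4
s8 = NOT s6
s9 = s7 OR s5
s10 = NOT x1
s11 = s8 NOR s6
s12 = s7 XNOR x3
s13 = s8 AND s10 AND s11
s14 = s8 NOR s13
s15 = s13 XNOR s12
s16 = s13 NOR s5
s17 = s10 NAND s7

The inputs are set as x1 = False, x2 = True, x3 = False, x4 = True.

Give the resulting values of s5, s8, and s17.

s5 = False, s8 = False, s17 = True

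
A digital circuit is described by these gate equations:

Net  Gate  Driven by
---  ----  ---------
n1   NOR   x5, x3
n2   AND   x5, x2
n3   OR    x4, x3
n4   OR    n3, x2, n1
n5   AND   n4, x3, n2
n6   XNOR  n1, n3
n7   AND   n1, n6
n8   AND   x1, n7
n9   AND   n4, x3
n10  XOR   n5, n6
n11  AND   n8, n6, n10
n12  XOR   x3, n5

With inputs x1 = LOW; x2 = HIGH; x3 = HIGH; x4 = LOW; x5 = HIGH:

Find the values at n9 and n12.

n9 = HIGH, n12 = LOW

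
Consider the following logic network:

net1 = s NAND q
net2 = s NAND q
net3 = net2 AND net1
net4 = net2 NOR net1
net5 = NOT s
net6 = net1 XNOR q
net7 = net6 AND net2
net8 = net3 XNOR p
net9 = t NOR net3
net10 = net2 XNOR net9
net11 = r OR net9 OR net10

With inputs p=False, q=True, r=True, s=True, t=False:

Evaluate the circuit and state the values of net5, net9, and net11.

net1 = s NAND q = True NAND True = False
net2 = s NAND q = True NAND True = False
net3 = net2 AND net1 = False AND False = False
net5 = NOT s = NOT True = False
net9 = t NOR net3 = False NOR False = True
net10 = net2 XNOR net9 = False XNOR True = False
net11 = r OR net9 OR net10 = True OR True OR False = True

net5 = False, net9 = True, net11 = True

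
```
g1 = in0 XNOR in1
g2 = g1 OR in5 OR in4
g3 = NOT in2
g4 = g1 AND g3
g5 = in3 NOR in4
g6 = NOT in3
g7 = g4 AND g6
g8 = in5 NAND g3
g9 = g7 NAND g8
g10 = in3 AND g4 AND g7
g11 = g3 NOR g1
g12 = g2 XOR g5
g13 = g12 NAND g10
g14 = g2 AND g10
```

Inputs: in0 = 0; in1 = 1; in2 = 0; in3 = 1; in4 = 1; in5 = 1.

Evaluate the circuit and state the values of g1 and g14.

g1 = 0; g14 = 0

g1 = in0 XNOR in1 = 0 XNOR 1 = 0
g2 = g1 OR in5 OR in4 = 0 OR 1 OR 1 = 1
g3 = NOT in2 = NOT 0 = 1
g4 = g1 AND g3 = 0 AND 1 = 0
g6 = NOT in3 = NOT 1 = 0
g7 = g4 AND g6 = 0 AND 0 = 0
g10 = in3 AND g4 AND g7 = 1 AND 0 AND 0 = 0
g14 = g2 AND g10 = 1 AND 0 = 0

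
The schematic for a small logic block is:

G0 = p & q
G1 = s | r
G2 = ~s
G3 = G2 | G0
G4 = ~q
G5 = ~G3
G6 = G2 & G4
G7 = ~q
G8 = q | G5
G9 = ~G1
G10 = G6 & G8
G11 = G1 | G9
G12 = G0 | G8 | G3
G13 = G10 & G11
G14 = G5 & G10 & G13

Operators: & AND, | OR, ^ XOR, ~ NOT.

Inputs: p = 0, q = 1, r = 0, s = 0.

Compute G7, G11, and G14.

G7 = 0; G11 = 1; G14 = 0

G0 = p AND q = 0 AND 1 = 0
G1 = s OR r = 0 OR 0 = 0
G2 = NOT s = NOT 0 = 1
G3 = G2 OR G0 = 1 OR 0 = 1
G4 = NOT q = NOT 1 = 0
G5 = NOT G3 = NOT 1 = 0
G6 = G2 AND G4 = 1 AND 0 = 0
G7 = NOT q = NOT 1 = 0
G8 = q OR G5 = 1 OR 0 = 1
G9 = NOT G1 = NOT 0 = 1
G10 = G6 AND G8 = 0 AND 1 = 0
G11 = G1 OR G9 = 0 OR 1 = 1
G13 = G10 AND G11 = 0 AND 1 = 0
G14 = G5 AND G10 AND G13 = 0 AND 0 AND 0 = 0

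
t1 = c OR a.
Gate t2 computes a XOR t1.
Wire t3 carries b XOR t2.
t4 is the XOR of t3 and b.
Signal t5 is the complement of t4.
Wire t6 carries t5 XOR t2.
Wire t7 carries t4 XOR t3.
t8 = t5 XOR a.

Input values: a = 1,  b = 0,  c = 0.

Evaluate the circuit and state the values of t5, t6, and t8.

t5 = 1, t6 = 1, t8 = 0

t1 = c OR a = 0 OR 1 = 1
t2 = a XOR t1 = 1 XOR 1 = 0
t3 = b XOR t2 = 0 XOR 0 = 0
t4 = t3 XOR b = 0 XOR 0 = 0
t5 = NOT t4 = NOT 0 = 1
t6 = t5 XOR t2 = 1 XOR 0 = 1
t8 = t5 XOR a = 1 XOR 1 = 0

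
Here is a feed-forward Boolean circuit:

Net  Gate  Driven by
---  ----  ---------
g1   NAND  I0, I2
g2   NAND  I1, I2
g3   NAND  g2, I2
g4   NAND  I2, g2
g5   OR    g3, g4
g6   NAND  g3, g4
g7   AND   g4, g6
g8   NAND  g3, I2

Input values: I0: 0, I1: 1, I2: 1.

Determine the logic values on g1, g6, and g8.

g1 = 1, g6 = 0, g8 = 0

g1 = I0 NAND I2 = 0 NAND 1 = 1
g2 = I1 NAND I2 = 1 NAND 1 = 0
g3 = g2 NAND I2 = 0 NAND 1 = 1
g4 = I2 NAND g2 = 1 NAND 0 = 1
g6 = g3 NAND g4 = 1 NAND 1 = 0
g8 = g3 NAND I2 = 1 NAND 1 = 0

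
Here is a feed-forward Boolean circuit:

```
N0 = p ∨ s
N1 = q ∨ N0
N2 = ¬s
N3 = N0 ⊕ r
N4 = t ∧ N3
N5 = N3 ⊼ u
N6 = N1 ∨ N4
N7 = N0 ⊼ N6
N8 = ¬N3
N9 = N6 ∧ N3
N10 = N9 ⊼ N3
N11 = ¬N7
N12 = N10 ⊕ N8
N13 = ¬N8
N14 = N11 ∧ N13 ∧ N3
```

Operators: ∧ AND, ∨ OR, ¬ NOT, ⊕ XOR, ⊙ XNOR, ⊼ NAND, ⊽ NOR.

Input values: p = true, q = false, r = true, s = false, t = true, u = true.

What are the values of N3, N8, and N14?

N3 = false  N8 = true  N14 = false

N0 = p OR s = true OR false = true
N1 = q OR N0 = false OR true = true
N3 = N0 XOR r = true XOR true = false
N4 = t AND N3 = true AND false = false
N6 = N1 OR N4 = true OR false = true
N7 = N0 NAND N6 = true NAND true = false
N8 = NOT N3 = NOT false = true
N11 = NOT N7 = NOT false = true
N13 = NOT N8 = NOT true = false
N14 = N11 AND N13 AND N3 = true AND false AND false = false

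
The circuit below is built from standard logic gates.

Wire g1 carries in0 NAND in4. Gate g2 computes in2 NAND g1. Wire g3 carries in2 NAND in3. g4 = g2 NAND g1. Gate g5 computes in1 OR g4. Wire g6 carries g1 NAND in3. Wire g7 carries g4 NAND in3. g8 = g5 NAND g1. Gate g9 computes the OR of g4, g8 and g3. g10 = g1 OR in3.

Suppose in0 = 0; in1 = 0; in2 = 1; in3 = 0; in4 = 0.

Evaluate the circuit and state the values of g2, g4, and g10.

g1 = in0 NAND in4 = 0 NAND 0 = 1
g2 = in2 NAND g1 = 1 NAND 1 = 0
g4 = g2 NAND g1 = 0 NAND 1 = 1
g10 = g1 OR in3 = 1 OR 0 = 1

g2 = 0, g4 = 1, g10 = 1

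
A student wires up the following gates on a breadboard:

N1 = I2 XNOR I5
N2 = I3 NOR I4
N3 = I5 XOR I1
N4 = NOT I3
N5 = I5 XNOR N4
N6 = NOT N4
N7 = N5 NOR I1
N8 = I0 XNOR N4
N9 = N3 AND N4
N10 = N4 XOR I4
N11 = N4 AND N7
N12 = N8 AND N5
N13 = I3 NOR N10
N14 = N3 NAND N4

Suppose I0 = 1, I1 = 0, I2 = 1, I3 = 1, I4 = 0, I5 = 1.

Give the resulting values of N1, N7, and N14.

N1 = I2 XNOR I5 = 1 XNOR 1 = 1
N3 = I5 XOR I1 = 1 XOR 0 = 1
N4 = NOT I3 = NOT 1 = 0
N5 = I5 XNOR N4 = 1 XNOR 0 = 0
N7 = N5 NOR I1 = 0 NOR 0 = 1
N14 = N3 NAND N4 = 1 NAND 0 = 1

N1 = 1  N7 = 1  N14 = 1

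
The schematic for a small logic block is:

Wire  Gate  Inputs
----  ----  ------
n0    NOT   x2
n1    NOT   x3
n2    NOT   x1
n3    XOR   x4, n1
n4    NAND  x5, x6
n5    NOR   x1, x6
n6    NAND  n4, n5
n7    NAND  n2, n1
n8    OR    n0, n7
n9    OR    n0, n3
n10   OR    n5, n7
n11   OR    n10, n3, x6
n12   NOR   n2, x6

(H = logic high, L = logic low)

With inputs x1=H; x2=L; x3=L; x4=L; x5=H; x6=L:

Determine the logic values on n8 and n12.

n0 = NOT x2 = NOT L = H
n1 = NOT x3 = NOT L = H
n2 = NOT x1 = NOT H = L
n7 = n2 NAND n1 = L NAND H = H
n8 = n0 OR n7 = H OR H = H
n12 = n2 NOR x6 = L NOR L = H

n8 = H  n12 = H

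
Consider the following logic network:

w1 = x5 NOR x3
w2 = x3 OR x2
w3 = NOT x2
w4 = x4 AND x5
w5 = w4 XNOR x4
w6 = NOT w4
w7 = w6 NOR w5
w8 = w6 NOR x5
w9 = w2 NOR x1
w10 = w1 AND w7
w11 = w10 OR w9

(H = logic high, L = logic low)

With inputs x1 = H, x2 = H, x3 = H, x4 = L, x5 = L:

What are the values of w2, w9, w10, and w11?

w1 = x5 NOR x3 = L NOR H = L
w2 = x3 OR x2 = H OR H = H
w4 = x4 AND x5 = L AND L = L
w5 = w4 XNOR x4 = L XNOR L = H
w6 = NOT w4 = NOT L = H
w7 = w6 NOR w5 = H NOR H = L
w9 = w2 NOR x1 = H NOR H = L
w10 = w1 AND w7 = L AND L = L
w11 = w10 OR w9 = L OR L = L

w2 = H  w9 = L  w10 = L  w11 = L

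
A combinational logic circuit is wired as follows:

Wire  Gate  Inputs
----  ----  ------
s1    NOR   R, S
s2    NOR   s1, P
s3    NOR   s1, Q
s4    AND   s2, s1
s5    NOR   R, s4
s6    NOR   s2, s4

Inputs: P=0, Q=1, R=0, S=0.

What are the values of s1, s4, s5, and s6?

s1 = R NOR S = 0 NOR 0 = 1
s2 = s1 NOR P = 1 NOR 0 = 0
s4 = s2 AND s1 = 0 AND 1 = 0
s5 = R NOR s4 = 0 NOR 0 = 1
s6 = s2 NOR s4 = 0 NOR 0 = 1

s1 = 1, s4 = 0, s5 = 1, s6 = 1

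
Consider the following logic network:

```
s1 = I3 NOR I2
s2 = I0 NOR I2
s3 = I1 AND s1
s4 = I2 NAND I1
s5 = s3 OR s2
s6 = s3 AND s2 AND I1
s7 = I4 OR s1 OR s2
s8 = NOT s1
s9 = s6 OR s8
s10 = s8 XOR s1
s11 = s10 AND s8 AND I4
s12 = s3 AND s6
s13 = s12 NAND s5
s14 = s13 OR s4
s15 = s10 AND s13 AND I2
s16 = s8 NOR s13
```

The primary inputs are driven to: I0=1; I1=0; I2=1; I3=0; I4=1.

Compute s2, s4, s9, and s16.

s2 = 0, s4 = 1, s9 = 1, s16 = 0

s1 = I3 NOR I2 = 0 NOR 1 = 0
s2 = I0 NOR I2 = 1 NOR 1 = 0
s3 = I1 AND s1 = 0 AND 0 = 0
s4 = I2 NAND I1 = 1 NAND 0 = 1
s5 = s3 OR s2 = 0 OR 0 = 0
s6 = s3 AND s2 AND I1 = 0 AND 0 AND 0 = 0
s8 = NOT s1 = NOT 0 = 1
s9 = s6 OR s8 = 0 OR 1 = 1
s12 = s3 AND s6 = 0 AND 0 = 0
s13 = s12 NAND s5 = 0 NAND 0 = 1
s16 = s8 NOR s13 = 1 NOR 1 = 0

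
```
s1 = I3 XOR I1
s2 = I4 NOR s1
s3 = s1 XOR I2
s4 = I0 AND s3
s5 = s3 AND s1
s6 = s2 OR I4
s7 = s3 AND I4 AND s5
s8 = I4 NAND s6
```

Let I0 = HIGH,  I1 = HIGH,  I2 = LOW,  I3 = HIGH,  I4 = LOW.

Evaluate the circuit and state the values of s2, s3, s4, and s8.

s2 = HIGH; s3 = LOW; s4 = LOW; s8 = HIGH

s1 = I3 XOR I1 = HIGH XOR HIGH = LOW
s2 = I4 NOR s1 = LOW NOR LOW = HIGH
s3 = s1 XOR I2 = LOW XOR LOW = LOW
s4 = I0 AND s3 = HIGH AND LOW = LOW
s6 = s2 OR I4 = HIGH OR LOW = HIGH
s8 = I4 NAND s6 = LOW NAND HIGH = HIGH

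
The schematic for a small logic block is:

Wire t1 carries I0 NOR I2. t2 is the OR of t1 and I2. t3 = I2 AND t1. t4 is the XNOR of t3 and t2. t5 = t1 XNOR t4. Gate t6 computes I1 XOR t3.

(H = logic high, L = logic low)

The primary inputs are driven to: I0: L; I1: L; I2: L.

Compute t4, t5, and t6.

t4 = L, t5 = L, t6 = L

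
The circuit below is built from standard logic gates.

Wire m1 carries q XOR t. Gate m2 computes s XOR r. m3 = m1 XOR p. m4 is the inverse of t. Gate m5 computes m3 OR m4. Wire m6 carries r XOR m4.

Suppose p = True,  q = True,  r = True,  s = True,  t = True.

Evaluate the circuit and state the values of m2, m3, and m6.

m2 = False, m3 = True, m6 = True

m1 = q XOR t = True XOR True = False
m2 = s XOR r = True XOR True = False
m3 = m1 XOR p = False XOR True = True
m4 = NOT t = NOT True = False
m6 = r XOR m4 = True XOR False = True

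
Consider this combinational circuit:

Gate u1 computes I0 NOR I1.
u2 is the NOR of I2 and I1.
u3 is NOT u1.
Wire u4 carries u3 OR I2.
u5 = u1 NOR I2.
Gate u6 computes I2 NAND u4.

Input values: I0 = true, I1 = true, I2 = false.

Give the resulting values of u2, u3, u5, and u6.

u2 = false, u3 = true, u5 = true, u6 = true

u1 = I0 NOR I1 = true NOR true = false
u2 = I2 NOR I1 = false NOR true = false
u3 = NOT u1 = NOT false = true
u4 = u3 OR I2 = true OR false = true
u5 = u1 NOR I2 = false NOR false = true
u6 = I2 NAND u4 = false NAND true = true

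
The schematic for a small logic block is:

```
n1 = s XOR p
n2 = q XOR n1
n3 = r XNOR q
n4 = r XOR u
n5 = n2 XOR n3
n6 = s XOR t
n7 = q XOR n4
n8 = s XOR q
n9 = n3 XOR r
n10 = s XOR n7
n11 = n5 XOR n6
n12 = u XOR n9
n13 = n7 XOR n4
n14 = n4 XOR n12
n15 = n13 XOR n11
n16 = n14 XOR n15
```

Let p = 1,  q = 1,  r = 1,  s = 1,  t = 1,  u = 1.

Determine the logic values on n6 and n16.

n6 = 0, n16 = 0

n1 = s XOR p = 1 XOR 1 = 0
n2 = q XOR n1 = 1 XOR 0 = 1
n3 = r XNOR q = 1 XNOR 1 = 1
n4 = r XOR u = 1 XOR 1 = 0
n5 = n2 XOR n3 = 1 XOR 1 = 0
n6 = s XOR t = 1 XOR 1 = 0
n7 = q XOR n4 = 1 XOR 0 = 1
n9 = n3 XOR r = 1 XOR 1 = 0
n11 = n5 XOR n6 = 0 XOR 0 = 0
n12 = u XOR n9 = 1 XOR 0 = 1
n13 = n7 XOR n4 = 1 XOR 0 = 1
n14 = n4 XOR n12 = 0 XOR 1 = 1
n15 = n13 XOR n11 = 1 XOR 0 = 1
n16 = n14 XOR n15 = 1 XOR 1 = 0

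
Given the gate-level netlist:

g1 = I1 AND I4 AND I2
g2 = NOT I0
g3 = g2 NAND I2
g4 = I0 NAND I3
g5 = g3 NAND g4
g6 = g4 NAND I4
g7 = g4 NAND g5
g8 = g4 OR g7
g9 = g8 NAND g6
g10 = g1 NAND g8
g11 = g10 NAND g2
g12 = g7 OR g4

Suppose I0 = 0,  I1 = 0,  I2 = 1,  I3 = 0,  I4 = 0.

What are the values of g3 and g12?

g2 = NOT I0 = NOT 0 = 1
g3 = g2 NAND I2 = 1 NAND 1 = 0
g4 = I0 NAND I3 = 0 NAND 0 = 1
g5 = g3 NAND g4 = 0 NAND 1 = 1
g7 = g4 NAND g5 = 1 NAND 1 = 0
g12 = g7 OR g4 = 0 OR 1 = 1

g3 = 0; g12 = 1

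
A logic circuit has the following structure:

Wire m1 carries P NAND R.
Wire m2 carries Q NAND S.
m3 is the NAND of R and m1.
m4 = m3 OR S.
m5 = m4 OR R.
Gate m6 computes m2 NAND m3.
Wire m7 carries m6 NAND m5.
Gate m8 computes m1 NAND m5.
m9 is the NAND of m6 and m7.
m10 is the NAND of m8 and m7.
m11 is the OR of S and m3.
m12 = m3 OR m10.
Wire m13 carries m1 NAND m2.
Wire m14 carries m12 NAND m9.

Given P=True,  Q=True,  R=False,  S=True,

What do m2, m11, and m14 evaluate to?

m2 = False, m11 = True, m14 = False

m1 = P NAND R = True NAND False = True
m2 = Q NAND S = True NAND True = False
m3 = R NAND m1 = False NAND True = True
m4 = m3 OR S = True OR True = True
m5 = m4 OR R = True OR False = True
m6 = m2 NAND m3 = False NAND True = True
m7 = m6 NAND m5 = True NAND True = False
m8 = m1 NAND m5 = True NAND True = False
m9 = m6 NAND m7 = True NAND False = True
m10 = m8 NAND m7 = False NAND False = True
m11 = S OR m3 = True OR True = True
m12 = m3 OR m10 = True OR True = True
m14 = m12 NAND m9 = True NAND True = False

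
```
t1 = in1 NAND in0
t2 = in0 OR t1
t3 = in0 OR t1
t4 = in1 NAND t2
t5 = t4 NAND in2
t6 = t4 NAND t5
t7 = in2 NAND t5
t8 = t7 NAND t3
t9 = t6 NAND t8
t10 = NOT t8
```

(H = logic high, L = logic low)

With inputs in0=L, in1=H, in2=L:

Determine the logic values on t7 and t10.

t1 = in1 NAND in0 = H NAND L = H
t2 = in0 OR t1 = L OR H = H
t3 = in0 OR t1 = L OR H = H
t4 = in1 NAND t2 = H NAND H = L
t5 = t4 NAND in2 = L NAND L = H
t7 = in2 NAND t5 = L NAND H = H
t8 = t7 NAND t3 = H NAND H = L
t10 = NOT t8 = NOT L = H

t7 = H  t10 = H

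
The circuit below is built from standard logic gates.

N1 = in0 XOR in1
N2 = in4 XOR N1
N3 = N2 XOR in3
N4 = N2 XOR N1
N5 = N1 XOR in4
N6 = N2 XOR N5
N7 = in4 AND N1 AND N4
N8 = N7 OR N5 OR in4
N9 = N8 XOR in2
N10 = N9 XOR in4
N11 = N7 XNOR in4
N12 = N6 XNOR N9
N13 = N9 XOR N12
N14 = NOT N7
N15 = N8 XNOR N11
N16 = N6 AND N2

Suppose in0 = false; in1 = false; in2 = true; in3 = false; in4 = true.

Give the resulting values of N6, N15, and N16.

N1 = in0 XOR in1 = false XOR false = false
N2 = in4 XOR N1 = true XOR false = true
N4 = N2 XOR N1 = true XOR false = true
N5 = N1 XOR in4 = false XOR true = true
N6 = N2 XOR N5 = true XOR true = false
N7 = in4 AND N1 AND N4 = true AND false AND true = false
N8 = N7 OR N5 OR in4 = false OR true OR true = true
N11 = N7 XNOR in4 = false XNOR true = false
N15 = N8 XNOR N11 = true XNOR false = false
N16 = N6 AND N2 = false AND true = false

N6 = false, N15 = false, N16 = false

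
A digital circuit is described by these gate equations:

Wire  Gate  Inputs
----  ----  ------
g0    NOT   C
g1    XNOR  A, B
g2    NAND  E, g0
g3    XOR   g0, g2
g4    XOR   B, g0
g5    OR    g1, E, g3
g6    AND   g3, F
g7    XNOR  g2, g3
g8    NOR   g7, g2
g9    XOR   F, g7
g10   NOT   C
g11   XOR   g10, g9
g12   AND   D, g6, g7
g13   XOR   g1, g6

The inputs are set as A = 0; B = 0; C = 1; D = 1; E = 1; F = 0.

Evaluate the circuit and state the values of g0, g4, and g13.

g0 = NOT C = NOT 1 = 0
g1 = A XNOR B = 0 XNOR 0 = 1
g2 = E NAND g0 = 1 NAND 0 = 1
g3 = g0 XOR g2 = 0 XOR 1 = 1
g4 = B XOR g0 = 0 XOR 0 = 0
g6 = g3 AND F = 1 AND 0 = 0
g13 = g1 XOR g6 = 1 XOR 0 = 1

g0 = 0, g4 = 0, g13 = 1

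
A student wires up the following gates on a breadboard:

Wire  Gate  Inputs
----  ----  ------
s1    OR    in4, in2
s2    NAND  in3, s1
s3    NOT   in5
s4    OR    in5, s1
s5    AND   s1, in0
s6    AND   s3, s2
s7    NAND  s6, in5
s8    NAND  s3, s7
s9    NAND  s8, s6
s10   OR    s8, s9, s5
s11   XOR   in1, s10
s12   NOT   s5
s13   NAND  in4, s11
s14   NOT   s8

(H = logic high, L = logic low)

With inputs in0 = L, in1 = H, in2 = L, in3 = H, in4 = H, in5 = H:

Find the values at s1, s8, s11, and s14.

s1 = H, s8 = H, s11 = L, s14 = L

s1 = in4 OR in2 = H OR L = H
s2 = in3 NAND s1 = H NAND H = L
s3 = NOT in5 = NOT H = L
s5 = s1 AND in0 = H AND L = L
s6 = s3 AND s2 = L AND L = L
s7 = s6 NAND in5 = L NAND H = H
s8 = s3 NAND s7 = L NAND H = H
s9 = s8 NAND s6 = H NAND L = H
s10 = s8 OR s9 OR s5 = H OR H OR L = H
s11 = in1 XOR s10 = H XOR H = L
s14 = NOT s8 = NOT H = L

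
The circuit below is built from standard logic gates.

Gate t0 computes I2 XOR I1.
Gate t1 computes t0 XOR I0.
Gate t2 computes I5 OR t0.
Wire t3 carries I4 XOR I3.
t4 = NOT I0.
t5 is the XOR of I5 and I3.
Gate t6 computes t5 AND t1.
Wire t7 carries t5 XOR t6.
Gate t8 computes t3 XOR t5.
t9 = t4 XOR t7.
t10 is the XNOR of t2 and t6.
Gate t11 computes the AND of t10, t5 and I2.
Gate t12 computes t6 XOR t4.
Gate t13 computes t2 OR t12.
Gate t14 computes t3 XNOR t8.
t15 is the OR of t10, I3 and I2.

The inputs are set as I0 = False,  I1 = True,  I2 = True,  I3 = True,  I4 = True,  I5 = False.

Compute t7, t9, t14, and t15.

t7 = True, t9 = False, t14 = False, t15 = True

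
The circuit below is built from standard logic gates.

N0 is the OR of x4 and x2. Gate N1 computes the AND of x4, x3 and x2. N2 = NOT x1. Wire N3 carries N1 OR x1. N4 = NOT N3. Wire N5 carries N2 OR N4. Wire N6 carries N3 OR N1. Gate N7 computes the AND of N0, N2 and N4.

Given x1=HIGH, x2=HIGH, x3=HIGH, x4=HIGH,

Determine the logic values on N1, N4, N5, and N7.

N1 = HIGH, N4 = LOW, N5 = LOW, N7 = LOW

N0 = x4 OR x2 = HIGH OR HIGH = HIGH
N1 = x4 AND x3 AND x2 = HIGH AND HIGH AND HIGH = HIGH
N2 = NOT x1 = NOT HIGH = LOW
N3 = N1 OR x1 = HIGH OR HIGH = HIGH
N4 = NOT N3 = NOT HIGH = LOW
N5 = N2 OR N4 = LOW OR LOW = LOW
N7 = N0 AND N2 AND N4 = HIGH AND LOW AND LOW = LOW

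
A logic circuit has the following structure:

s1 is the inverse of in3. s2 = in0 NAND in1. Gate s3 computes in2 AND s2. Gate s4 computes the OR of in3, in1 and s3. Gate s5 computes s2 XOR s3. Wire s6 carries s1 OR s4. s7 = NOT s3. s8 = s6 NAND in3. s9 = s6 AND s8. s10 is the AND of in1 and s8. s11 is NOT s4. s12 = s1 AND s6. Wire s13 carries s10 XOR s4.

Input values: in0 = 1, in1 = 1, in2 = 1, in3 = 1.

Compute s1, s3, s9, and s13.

s1 = NOT in3 = NOT 1 = 0
s2 = in0 NAND in1 = 1 NAND 1 = 0
s3 = in2 AND s2 = 1 AND 0 = 0
s4 = in3 OR in1 OR s3 = 1 OR 1 OR 0 = 1
s6 = s1 OR s4 = 0 OR 1 = 1
s8 = s6 NAND in3 = 1 NAND 1 = 0
s9 = s6 AND s8 = 1 AND 0 = 0
s10 = in1 AND s8 = 1 AND 0 = 0
s13 = s10 XOR s4 = 0 XOR 1 = 1

s1 = 0  s3 = 0  s9 = 0  s13 = 1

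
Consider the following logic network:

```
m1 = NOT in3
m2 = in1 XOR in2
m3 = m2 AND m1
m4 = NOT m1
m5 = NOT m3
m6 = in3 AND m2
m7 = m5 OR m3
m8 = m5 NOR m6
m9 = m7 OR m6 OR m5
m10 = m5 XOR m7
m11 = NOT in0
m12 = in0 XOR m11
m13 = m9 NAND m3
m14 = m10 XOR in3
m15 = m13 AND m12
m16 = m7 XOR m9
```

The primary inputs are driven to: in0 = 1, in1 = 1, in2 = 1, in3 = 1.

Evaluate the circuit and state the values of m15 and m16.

m15 = 1, m16 = 0

m1 = NOT in3 = NOT 1 = 0
m2 = in1 XOR in2 = 1 XOR 1 = 0
m3 = m2 AND m1 = 0 AND 0 = 0
m5 = NOT m3 = NOT 0 = 1
m6 = in3 AND m2 = 1 AND 0 = 0
m7 = m5 OR m3 = 1 OR 0 = 1
m9 = m7 OR m6 OR m5 = 1 OR 0 OR 1 = 1
m11 = NOT in0 = NOT 1 = 0
m12 = in0 XOR m11 = 1 XOR 0 = 1
m13 = m9 NAND m3 = 1 NAND 0 = 1
m15 = m13 AND m12 = 1 AND 1 = 1
m16 = m7 XOR m9 = 1 XOR 1 = 0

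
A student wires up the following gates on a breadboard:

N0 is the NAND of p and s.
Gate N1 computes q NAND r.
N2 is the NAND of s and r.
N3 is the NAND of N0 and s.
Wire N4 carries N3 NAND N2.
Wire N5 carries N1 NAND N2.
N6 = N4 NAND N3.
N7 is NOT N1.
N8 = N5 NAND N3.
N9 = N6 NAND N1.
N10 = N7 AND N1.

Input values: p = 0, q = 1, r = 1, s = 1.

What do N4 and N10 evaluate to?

N4 = 1  N10 = 0

N0 = p NAND s = 0 NAND 1 = 1
N1 = q NAND r = 1 NAND 1 = 0
N2 = s NAND r = 1 NAND 1 = 0
N3 = N0 NAND s = 1 NAND 1 = 0
N4 = N3 NAND N2 = 0 NAND 0 = 1
N7 = NOT N1 = NOT 0 = 1
N10 = N7 AND N1 = 1 AND 0 = 0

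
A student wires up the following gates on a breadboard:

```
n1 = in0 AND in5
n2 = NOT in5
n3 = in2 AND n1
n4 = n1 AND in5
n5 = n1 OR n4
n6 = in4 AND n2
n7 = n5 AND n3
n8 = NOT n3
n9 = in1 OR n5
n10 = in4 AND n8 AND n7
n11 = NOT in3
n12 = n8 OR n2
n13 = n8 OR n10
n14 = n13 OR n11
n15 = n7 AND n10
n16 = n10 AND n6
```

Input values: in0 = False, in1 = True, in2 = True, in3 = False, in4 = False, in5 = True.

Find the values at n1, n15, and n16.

n1 = False, n15 = False, n16 = False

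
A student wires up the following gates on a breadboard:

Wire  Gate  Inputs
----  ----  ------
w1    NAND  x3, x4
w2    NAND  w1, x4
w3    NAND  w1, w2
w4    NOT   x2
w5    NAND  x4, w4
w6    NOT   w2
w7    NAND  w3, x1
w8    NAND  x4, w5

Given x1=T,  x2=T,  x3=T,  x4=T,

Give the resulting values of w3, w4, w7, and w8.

w1 = x3 NAND x4 = T NAND T = F
w2 = w1 NAND x4 = F NAND T = T
w3 = w1 NAND w2 = F NAND T = T
w4 = NOT x2 = NOT T = F
w5 = x4 NAND w4 = T NAND F = T
w7 = w3 NAND x1 = T NAND T = F
w8 = x4 NAND w5 = T NAND T = F

w3 = T, w4 = F, w7 = F, w8 = F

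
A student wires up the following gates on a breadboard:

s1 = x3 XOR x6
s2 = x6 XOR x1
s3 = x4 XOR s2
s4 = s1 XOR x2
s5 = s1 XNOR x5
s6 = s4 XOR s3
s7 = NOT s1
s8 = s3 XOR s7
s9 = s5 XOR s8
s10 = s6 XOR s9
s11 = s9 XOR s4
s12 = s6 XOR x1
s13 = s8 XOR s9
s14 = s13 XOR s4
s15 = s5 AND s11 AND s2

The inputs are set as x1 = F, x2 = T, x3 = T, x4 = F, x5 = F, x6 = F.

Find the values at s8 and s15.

s8 = F, s15 = F

s1 = x3 XOR x6 = T XOR F = T
s2 = x6 XOR x1 = F XOR F = F
s3 = x4 XOR s2 = F XOR F = F
s4 = s1 XOR x2 = T XOR T = F
s5 = s1 XNOR x5 = T XNOR F = F
s7 = NOT s1 = NOT T = F
s8 = s3 XOR s7 = F XOR F = F
s9 = s5 XOR s8 = F XOR F = F
s11 = s9 XOR s4 = F XOR F = F
s15 = s5 AND s11 AND s2 = F AND F AND F = F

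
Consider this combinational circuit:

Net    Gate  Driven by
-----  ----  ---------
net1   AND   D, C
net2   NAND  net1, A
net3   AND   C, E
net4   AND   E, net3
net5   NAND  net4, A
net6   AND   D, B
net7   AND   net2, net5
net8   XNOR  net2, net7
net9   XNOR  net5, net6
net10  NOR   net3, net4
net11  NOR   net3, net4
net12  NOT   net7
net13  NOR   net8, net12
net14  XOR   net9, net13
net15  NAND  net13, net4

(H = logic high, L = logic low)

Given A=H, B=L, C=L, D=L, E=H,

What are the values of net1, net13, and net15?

net1 = L, net13 = L, net15 = H

net1 = D AND C = L AND L = L
net2 = net1 NAND A = L NAND H = H
net3 = C AND E = L AND H = L
net4 = E AND net3 = H AND L = L
net5 = net4 NAND A = L NAND H = H
net7 = net2 AND net5 = H AND H = H
net8 = net2 XNOR net7 = H XNOR H = H
net12 = NOT net7 = NOT H = L
net13 = net8 NOR net12 = H NOR L = L
net15 = net13 NAND net4 = L NAND L = H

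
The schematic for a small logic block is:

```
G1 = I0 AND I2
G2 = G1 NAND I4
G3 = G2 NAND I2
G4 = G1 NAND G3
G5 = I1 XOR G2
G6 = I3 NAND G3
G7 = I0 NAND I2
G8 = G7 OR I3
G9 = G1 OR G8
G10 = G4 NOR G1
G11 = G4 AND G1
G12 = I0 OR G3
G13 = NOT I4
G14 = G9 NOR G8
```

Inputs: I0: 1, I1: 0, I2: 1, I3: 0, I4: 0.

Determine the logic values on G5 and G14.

G5 = 1, G14 = 0

G1 = I0 AND I2 = 1 AND 1 = 1
G2 = G1 NAND I4 = 1 NAND 0 = 1
G5 = I1 XOR G2 = 0 XOR 1 = 1
G7 = I0 NAND I2 = 1 NAND 1 = 0
G8 = G7 OR I3 = 0 OR 0 = 0
G9 = G1 OR G8 = 1 OR 0 = 1
G14 = G9 NOR G8 = 1 NOR 0 = 0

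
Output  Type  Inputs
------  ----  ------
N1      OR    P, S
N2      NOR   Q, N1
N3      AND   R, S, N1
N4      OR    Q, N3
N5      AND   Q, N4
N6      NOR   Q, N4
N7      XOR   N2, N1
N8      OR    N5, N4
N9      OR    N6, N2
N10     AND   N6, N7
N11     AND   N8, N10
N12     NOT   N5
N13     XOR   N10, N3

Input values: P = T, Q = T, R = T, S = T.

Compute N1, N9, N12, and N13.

N1 = T  N9 = F  N12 = F  N13 = T

N1 = P OR S = T OR T = T
N2 = Q NOR N1 = T NOR T = F
N3 = R AND S AND N1 = T AND T AND T = T
N4 = Q OR N3 = T OR T = T
N5 = Q AND N4 = T AND T = T
N6 = Q NOR N4 = T NOR T = F
N7 = N2 XOR N1 = F XOR T = T
N9 = N6 OR N2 = F OR F = F
N10 = N6 AND N7 = F AND T = F
N12 = NOT N5 = NOT T = F
N13 = N10 XOR N3 = F XOR T = T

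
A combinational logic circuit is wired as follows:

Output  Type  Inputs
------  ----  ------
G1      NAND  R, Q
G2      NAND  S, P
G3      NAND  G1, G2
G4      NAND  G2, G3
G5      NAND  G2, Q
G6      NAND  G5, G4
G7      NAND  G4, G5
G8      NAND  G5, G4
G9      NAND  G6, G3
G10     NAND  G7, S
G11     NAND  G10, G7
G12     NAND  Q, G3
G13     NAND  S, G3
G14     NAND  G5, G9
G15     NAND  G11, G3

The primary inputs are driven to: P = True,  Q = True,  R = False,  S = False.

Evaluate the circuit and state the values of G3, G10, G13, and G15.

G3 = False, G10 = True, G13 = True, G15 = True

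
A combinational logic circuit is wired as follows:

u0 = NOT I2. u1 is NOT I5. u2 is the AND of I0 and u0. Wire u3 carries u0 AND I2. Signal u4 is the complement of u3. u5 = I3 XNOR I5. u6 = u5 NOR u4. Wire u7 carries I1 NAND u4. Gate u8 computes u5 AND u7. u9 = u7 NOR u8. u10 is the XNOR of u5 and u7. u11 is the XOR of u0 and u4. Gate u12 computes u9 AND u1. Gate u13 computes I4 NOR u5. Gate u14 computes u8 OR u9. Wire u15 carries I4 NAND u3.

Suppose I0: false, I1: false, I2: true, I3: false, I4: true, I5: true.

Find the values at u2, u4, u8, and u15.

u0 = NOT I2 = NOT true = false
u2 = I0 AND u0 = false AND false = false
u3 = u0 AND I2 = false AND true = false
u4 = NOT u3 = NOT false = true
u5 = I3 XNOR I5 = false XNOR true = false
u7 = I1 NAND u4 = false NAND true = true
u8 = u5 AND u7 = false AND true = false
u15 = I4 NAND u3 = true NAND false = true

u2 = false, u4 = true, u8 = false, u15 = true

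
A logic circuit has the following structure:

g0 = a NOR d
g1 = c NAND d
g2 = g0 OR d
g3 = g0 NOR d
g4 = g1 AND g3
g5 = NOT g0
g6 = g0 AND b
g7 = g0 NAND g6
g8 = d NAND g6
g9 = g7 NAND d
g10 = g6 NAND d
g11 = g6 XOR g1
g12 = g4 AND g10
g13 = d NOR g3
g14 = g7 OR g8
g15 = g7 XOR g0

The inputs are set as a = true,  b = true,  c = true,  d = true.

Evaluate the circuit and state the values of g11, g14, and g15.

g0 = a NOR d = true NOR true = false
g1 = c NAND d = true NAND true = false
g6 = g0 AND b = false AND true = false
g7 = g0 NAND g6 = false NAND false = true
g8 = d NAND g6 = true NAND false = true
g11 = g6 XOR g1 = false XOR false = false
g14 = g7 OR g8 = true OR true = true
g15 = g7 XOR g0 = true XOR false = true

g11 = false, g14 = true, g15 = true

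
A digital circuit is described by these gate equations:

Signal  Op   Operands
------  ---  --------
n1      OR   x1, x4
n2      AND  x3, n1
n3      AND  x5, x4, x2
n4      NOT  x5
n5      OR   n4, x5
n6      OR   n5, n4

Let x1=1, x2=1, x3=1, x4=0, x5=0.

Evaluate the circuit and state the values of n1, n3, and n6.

n1 = 1, n3 = 0, n6 = 1

n1 = x1 OR x4 = 1 OR 0 = 1
n3 = x5 AND x4 AND x2 = 0 AND 0 AND 1 = 0
n4 = NOT x5 = NOT 0 = 1
n5 = n4 OR x5 = 1 OR 0 = 1
n6 = n5 OR n4 = 1 OR 1 = 1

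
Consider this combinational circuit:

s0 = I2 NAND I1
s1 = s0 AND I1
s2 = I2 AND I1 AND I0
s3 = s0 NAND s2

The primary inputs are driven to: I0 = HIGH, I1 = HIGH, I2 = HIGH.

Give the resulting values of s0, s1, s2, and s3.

s0 = LOW, s1 = LOW, s2 = HIGH, s3 = HIGH

s0 = I2 NAND I1 = HIGH NAND HIGH = LOW
s1 = s0 AND I1 = LOW AND HIGH = LOW
s2 = I2 AND I1 AND I0 = HIGH AND HIGH AND HIGH = HIGH
s3 = s0 NAND s2 = LOW NAND HIGH = HIGH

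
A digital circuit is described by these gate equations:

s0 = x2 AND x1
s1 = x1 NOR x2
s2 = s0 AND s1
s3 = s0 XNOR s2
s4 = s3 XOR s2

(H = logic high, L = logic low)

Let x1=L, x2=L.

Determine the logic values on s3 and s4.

s3 = H, s4 = H

s0 = x2 AND x1 = L AND L = L
s1 = x1 NOR x2 = L NOR L = H
s2 = s0 AND s1 = L AND H = L
s3 = s0 XNOR s2 = L XNOR L = H
s4 = s3 XOR s2 = H XOR L = H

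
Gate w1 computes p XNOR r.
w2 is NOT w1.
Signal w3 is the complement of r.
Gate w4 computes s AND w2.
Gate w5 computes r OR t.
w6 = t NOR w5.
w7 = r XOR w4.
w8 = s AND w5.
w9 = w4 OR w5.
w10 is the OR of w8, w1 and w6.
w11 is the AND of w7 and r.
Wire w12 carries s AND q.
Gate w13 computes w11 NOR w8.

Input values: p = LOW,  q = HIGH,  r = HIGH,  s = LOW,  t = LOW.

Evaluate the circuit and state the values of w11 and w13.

w1 = p XNOR r = LOW XNOR HIGH = LOW
w2 = NOT w1 = NOT LOW = HIGH
w4 = s AND w2 = LOW AND HIGH = LOW
w5 = r OR t = HIGH OR LOW = HIGH
w7 = r XOR w4 = HIGH XOR LOW = HIGH
w8 = s AND w5 = LOW AND HIGH = LOW
w11 = w7 AND r = HIGH AND HIGH = HIGH
w13 = w11 NOR w8 = HIGH NOR LOW = LOW

w11 = HIGH, w13 = LOW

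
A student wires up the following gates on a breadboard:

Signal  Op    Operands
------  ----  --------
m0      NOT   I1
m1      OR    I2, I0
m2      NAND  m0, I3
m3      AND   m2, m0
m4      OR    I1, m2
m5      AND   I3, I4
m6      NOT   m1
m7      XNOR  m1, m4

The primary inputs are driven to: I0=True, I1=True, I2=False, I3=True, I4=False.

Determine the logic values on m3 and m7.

m3 = False; m7 = True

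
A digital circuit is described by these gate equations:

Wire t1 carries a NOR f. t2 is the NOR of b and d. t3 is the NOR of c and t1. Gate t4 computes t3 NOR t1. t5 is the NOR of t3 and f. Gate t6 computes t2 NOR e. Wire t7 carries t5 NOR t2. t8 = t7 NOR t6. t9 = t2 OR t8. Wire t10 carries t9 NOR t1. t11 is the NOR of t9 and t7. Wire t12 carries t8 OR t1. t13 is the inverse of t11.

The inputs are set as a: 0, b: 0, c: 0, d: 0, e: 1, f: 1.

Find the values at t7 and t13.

t7 = 0, t13 = 1

t1 = a NOR f = 0 NOR 1 = 0
t2 = b NOR d = 0 NOR 0 = 1
t3 = c NOR t1 = 0 NOR 0 = 1
t5 = t3 NOR f = 1 NOR 1 = 0
t6 = t2 NOR e = 1 NOR 1 = 0
t7 = t5 NOR t2 = 0 NOR 1 = 0
t8 = t7 NOR t6 = 0 NOR 0 = 1
t9 = t2 OR t8 = 1 OR 1 = 1
t11 = t9 NOR t7 = 1 NOR 0 = 0
t13 = NOT t11 = NOT 0 = 1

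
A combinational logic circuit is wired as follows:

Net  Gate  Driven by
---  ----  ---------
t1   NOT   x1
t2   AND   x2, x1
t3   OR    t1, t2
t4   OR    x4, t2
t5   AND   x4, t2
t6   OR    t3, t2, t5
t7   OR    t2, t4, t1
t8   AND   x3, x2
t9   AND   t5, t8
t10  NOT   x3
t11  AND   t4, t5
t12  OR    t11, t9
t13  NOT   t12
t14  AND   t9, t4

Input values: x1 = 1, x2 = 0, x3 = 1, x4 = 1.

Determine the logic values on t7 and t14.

t7 = 1, t14 = 0

t1 = NOT x1 = NOT 1 = 0
t2 = x2 AND x1 = 0 AND 1 = 0
t4 = x4 OR t2 = 1 OR 0 = 1
t5 = x4 AND t2 = 1 AND 0 = 0
t7 = t2 OR t4 OR t1 = 0 OR 1 OR 0 = 1
t8 = x3 AND x2 = 1 AND 0 = 0
t9 = t5 AND t8 = 0 AND 0 = 0
t14 = t9 AND t4 = 0 AND 1 = 0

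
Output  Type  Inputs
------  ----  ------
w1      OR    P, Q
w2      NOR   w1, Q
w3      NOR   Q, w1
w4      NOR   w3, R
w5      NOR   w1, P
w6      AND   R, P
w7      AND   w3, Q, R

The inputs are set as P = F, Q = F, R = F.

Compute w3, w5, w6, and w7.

w3 = T, w5 = T, w6 = F, w7 = F

w1 = P OR Q = F OR F = F
w3 = Q NOR w1 = F NOR F = T
w5 = w1 NOR P = F NOR F = T
w6 = R AND P = F AND F = F
w7 = w3 AND Q AND R = T AND F AND F = F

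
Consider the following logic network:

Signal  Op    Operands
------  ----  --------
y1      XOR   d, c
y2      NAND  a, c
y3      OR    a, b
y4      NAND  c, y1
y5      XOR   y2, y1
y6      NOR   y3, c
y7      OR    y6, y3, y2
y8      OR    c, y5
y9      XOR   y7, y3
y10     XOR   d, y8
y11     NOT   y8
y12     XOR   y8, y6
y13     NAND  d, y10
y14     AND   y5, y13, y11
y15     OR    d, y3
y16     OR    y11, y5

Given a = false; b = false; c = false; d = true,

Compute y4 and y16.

y1 = d XOR c = true XOR false = true
y2 = a NAND c = false NAND false = true
y4 = c NAND y1 = false NAND true = true
y5 = y2 XOR y1 = true XOR true = false
y8 = c OR y5 = false OR false = false
y11 = NOT y8 = NOT false = true
y16 = y11 OR y5 = true OR false = true

y4 = true, y16 = true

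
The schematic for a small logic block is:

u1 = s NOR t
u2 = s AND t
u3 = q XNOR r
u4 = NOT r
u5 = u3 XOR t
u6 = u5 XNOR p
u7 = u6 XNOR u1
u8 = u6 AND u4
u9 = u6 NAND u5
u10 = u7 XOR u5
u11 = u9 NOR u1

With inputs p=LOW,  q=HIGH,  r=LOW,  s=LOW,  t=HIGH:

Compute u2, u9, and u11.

u2 = LOW  u9 = HIGH  u11 = LOW

u1 = s NOR t = LOW NOR HIGH = LOW
u2 = s AND t = LOW AND HIGH = LOW
u3 = q XNOR r = HIGH XNOR LOW = LOW
u5 = u3 XOR t = LOW XOR HIGH = HIGH
u6 = u5 XNOR p = HIGH XNOR LOW = LOW
u9 = u6 NAND u5 = LOW NAND HIGH = HIGH
u11 = u9 NOR u1 = HIGH NOR LOW = LOW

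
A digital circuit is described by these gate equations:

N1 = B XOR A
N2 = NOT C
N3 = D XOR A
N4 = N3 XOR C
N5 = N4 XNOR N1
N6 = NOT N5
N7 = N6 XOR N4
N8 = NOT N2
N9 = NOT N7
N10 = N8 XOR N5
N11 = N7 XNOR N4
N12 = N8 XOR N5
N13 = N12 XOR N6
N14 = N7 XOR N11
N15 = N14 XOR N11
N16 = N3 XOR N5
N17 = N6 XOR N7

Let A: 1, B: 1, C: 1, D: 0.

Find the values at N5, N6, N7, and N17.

N5 = 1  N6 = 0  N7 = 0  N17 = 0

N1 = B XOR A = 1 XOR 1 = 0
N3 = D XOR A = 0 XOR 1 = 1
N4 = N3 XOR C = 1 XOR 1 = 0
N5 = N4 XNOR N1 = 0 XNOR 0 = 1
N6 = NOT N5 = NOT 1 = 0
N7 = N6 XOR N4 = 0 XOR 0 = 0
N17 = N6 XOR N7 = 0 XOR 0 = 0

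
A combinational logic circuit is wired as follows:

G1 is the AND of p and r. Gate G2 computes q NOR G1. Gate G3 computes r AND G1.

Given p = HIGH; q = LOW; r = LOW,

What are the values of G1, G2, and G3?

G1 = p AND r = HIGH AND LOW = LOW
G2 = q NOR G1 = LOW NOR LOW = HIGH
G3 = r AND G1 = LOW AND LOW = LOW

G1 = LOW, G2 = HIGH, G3 = LOW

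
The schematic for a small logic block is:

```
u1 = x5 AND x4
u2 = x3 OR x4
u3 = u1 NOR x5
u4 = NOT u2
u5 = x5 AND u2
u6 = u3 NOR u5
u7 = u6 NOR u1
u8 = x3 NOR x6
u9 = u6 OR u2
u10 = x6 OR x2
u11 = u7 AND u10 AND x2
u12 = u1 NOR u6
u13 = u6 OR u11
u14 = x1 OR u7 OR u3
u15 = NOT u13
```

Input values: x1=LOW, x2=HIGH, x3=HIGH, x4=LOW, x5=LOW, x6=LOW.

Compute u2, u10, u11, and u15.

u1 = x5 AND x4 = LOW AND LOW = LOW
u2 = x3 OR x4 = HIGH OR LOW = HIGH
u3 = u1 NOR x5 = LOW NOR LOW = HIGH
u5 = x5 AND u2 = LOW AND HIGH = LOW
u6 = u3 NOR u5 = HIGH NOR LOW = LOW
u7 = u6 NOR u1 = LOW NOR LOW = HIGH
u10 = x6 OR x2 = LOW OR HIGH = HIGH
u11 = u7 AND u10 AND x2 = HIGH AND HIGH AND HIGH = HIGH
u13 = u6 OR u11 = LOW OR HIGH = HIGH
u15 = NOT u13 = NOT HIGH = LOW

u2 = HIGH; u10 = HIGH; u11 = HIGH; u15 = LOW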